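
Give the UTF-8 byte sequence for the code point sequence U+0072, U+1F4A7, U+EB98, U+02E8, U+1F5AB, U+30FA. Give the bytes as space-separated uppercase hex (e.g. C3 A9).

U+0072: 1-byte form → 72.
U+1F4A7: 4-byte form → F0 9F 92 A7.
U+EB98: 3-byte form → EE AE 98.
U+02E8: 2-byte form → CB A8.
U+1F5AB: 4-byte form → F0 9F 96 AB.
U+30FA: 3-byte form → E3 83 BA.
Concatenated (17 bytes): 72 F0 9F 92 A7 EE AE 98 CB A8 F0 9F 96 AB E3 83 BA.

72 F0 9F 92 A7 EE AE 98 CB A8 F0 9F 96 AB E3 83 BA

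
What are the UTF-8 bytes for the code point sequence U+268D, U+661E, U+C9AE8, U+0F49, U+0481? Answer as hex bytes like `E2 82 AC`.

E2 9A 8D E6 98 9E F3 89 AB A8 E0 BD 89 D2 81

U+268D: 3-byte form → E2 9A 8D.
U+661E: 3-byte form → E6 98 9E.
U+C9AE8: 4-byte form → F3 89 AB A8.
U+0F49: 3-byte form → E0 BD 89.
U+0481: 2-byte form → D2 81.
Concatenated (15 bytes): E2 9A 8D E6 98 9E F3 89 AB A8 E0 BD 89 D2 81.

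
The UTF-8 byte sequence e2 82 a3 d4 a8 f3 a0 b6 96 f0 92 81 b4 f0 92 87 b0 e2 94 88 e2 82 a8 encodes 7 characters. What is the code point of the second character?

U+0528

Offset 0: leading byte 0xE2 = 11100010 → 3-byte char #1 = E2 82 A3.
Offset 3: leading byte 0xD4 = 11010100 → 2-byte char #2 = D4 A8.
Leading byte 0xD4 = 11010100 matches 110xxxxx → 2-byte sequence.
Byte 1: 0xD4 = 11010100, payload 10100 (5 bits).
Byte 2: 0xA8 = 10101000 (10xxxxxx ✓), payload 101000.
Concatenate: 10100101000 = 0x528 (11 bits → U+0528).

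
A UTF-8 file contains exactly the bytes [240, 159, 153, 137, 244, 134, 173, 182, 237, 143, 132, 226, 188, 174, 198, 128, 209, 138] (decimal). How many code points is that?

Byte at offset 0: 0xF0 = 11110000 → 4-byte char (#1). Advance 4.
Byte at offset 4: 0xF4 = 11110100 → 4-byte char (#2). Advance 4.
Byte at offset 8: 0xED = 11101101 → 3-byte char (#3). Advance 3.
Byte at offset 11: 0xE2 = 11100010 → 3-byte char (#4). Advance 3.
Byte at offset 14: 0xC6 = 11000110 → 2-byte char (#5). Advance 2.
Byte at offset 16: 0xD1 = 11010001 → 2-byte char (#6). Advance 2.
Reached end at offset 18 after 6 code points.

6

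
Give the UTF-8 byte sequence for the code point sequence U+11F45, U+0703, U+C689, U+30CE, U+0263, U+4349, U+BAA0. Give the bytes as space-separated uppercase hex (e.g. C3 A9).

F0 91 BD 85 DC 83 EC 9A 89 E3 83 8E C9 A3 E4 8D 89 EB AA A0

U+11F45: 4-byte form → F0 91 BD 85.
U+0703: 2-byte form → DC 83.
U+C689: 3-byte form → EC 9A 89.
U+30CE: 3-byte form → E3 83 8E.
U+0263: 2-byte form → C9 A3.
U+4349: 3-byte form → E4 8D 89.
U+BAA0: 3-byte form → EB AA A0.
Concatenated (20 bytes): F0 91 BD 85 DC 83 EC 9A 89 E3 83 8E C9 A3 E4 8D 89 EB AA A0.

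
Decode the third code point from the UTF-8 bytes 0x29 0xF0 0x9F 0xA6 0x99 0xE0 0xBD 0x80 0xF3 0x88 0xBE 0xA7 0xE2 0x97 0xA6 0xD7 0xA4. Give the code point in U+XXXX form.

U+0F40

Offset 0: leading byte 0x29 = 00101001 → 1-byte char #1 = 29.
Offset 1: leading byte 0xF0 = 11110000 → 4-byte char #2 = F0 9F A6 99.
Offset 5: leading byte 0xE0 = 11100000 → 3-byte char #3 = E0 BD 80.
Leading byte 0xE0 = 11100000 matches 1110xxxx → 3-byte sequence.
Byte 1: 0xE0 = 11100000, payload 0000 (4 bits).
Byte 2: 0xBD = 10111101 (10xxxxxx ✓), payload 111101.
Byte 3: 0x80 = 10000000 (10xxxxxx ✓), payload 000000.
Concatenate: 0000111101000000 = 0xF40 (16 bits → U+0F40).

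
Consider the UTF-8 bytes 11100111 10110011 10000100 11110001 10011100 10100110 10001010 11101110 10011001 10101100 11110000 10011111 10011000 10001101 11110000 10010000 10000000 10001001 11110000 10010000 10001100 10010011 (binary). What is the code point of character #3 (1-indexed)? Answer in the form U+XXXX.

U+E66C

Offset 0: leading byte 0xE7 = 11100111 → 3-byte char #1 = E7 B3 84.
Offset 3: leading byte 0xF1 = 11110001 → 4-byte char #2 = F1 9C A6 8A.
Offset 7: leading byte 0xEE = 11101110 → 3-byte char #3 = EE 99 AC.
Leading byte 0xEE = 11101110 matches 1110xxxx → 3-byte sequence.
Byte 1: 0xEE = 11101110, payload 1110 (4 bits).
Byte 2: 0x99 = 10011001 (10xxxxxx ✓), payload 011001.
Byte 3: 0xAC = 10101100 (10xxxxxx ✓), payload 101100.
Concatenate: 1110011001101100 = 0xE66C (16 bits → U+E66C).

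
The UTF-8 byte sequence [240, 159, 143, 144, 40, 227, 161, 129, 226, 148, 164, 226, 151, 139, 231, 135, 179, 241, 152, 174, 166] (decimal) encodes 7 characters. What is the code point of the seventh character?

U+58BA6

Offset 0: leading byte 0xF0 = 11110000 → 4-byte char #1 = F0 9F 8F 90.
Offset 4: leading byte 0x28 = 00101000 → 1-byte char #2 = 28.
Offset 5: leading byte 0xE3 = 11100011 → 3-byte char #3 = E3 A1 81.
Offset 8: leading byte 0xE2 = 11100010 → 3-byte char #4 = E2 94 A4.
Offset 11: leading byte 0xE2 = 11100010 → 3-byte char #5 = E2 97 8B.
Offset 14: leading byte 0xE7 = 11100111 → 3-byte char #6 = E7 87 B3.
Offset 17: leading byte 0xF1 = 11110001 → 4-byte char #7 = F1 98 AE A6.
Leading byte 0xF1 = 11110001 matches 11110xxx → 4-byte sequence.
Byte 1: 0xF1 = 11110001, payload 001 (3 bits).
Byte 2: 0x98 = 10011000 (10xxxxxx ✓), payload 011000.
Byte 3: 0xAE = 10101110 (10xxxxxx ✓), payload 101110.
Byte 4: 0xA6 = 10100110 (10xxxxxx ✓), payload 100110.
Concatenate: 001011000101110100110 = 0x58BA6 (21 bits → U+58BA6).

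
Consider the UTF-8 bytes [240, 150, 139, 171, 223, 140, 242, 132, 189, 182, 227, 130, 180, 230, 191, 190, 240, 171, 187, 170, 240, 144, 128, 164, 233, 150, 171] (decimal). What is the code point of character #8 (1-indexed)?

U+95AB

Offset 0: leading byte 0xF0 = 11110000 → 4-byte char #1 = F0 96 8B AB.
Offset 4: leading byte 0xDF = 11011111 → 2-byte char #2 = DF 8C.
Offset 6: leading byte 0xF2 = 11110010 → 4-byte char #3 = F2 84 BD B6.
Offset 10: leading byte 0xE3 = 11100011 → 3-byte char #4 = E3 82 B4.
Offset 13: leading byte 0xE6 = 11100110 → 3-byte char #5 = E6 BF BE.
Offset 16: leading byte 0xF0 = 11110000 → 4-byte char #6 = F0 AB BB AA.
Offset 20: leading byte 0xF0 = 11110000 → 4-byte char #7 = F0 90 80 A4.
Offset 24: leading byte 0xE9 = 11101001 → 3-byte char #8 = E9 96 AB.
Leading byte 0xE9 = 11101001 matches 1110xxxx → 3-byte sequence.
Byte 1: 0xE9 = 11101001, payload 1001 (4 bits).
Byte 2: 0x96 = 10010110 (10xxxxxx ✓), payload 010110.
Byte 3: 0xAB = 10101011 (10xxxxxx ✓), payload 101011.
Concatenate: 1001010110101011 = 0x95AB (16 bits → U+95AB).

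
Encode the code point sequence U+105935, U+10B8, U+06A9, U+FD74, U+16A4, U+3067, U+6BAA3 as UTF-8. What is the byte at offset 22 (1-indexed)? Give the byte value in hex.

0xA3

1-indexed offset 22 is 0-indexed offset 21.
U+105935 → 4-byte form F4 85 A4 B5 at offsets 0–3.
U+10B8 → 3-byte form E1 82 B8 at offsets 4–6.
U+06A9 → 2-byte form DA A9 at offsets 7–8.
U+FD74 → 3-byte form EF B5 B4 at offsets 9–11.
U+16A4 → 3-byte form E1 9A A4 at offsets 12–14.
U+3067 → 3-byte form E3 81 A7 at offsets 15–17.
U+6BAA3 → 4-byte form F1 AB AA A3 at offsets 18–21.
Offset 21 falls in char 7's range; it's byte 4 of F1 AB AA A3 = 0xA3.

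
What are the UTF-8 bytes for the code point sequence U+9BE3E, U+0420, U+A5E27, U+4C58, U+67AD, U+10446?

U+9BE3E: 4-byte form → F2 9B B8 BE.
U+0420: 2-byte form → D0 A0.
U+A5E27: 4-byte form → F2 A5 B8 A7.
U+4C58: 3-byte form → E4 B1 98.
U+67AD: 3-byte form → E6 9E AD.
U+10446: 4-byte form → F0 90 91 86.
Concatenated (20 bytes): F2 9B B8 BE D0 A0 F2 A5 B8 A7 E4 B1 98 E6 9E AD F0 90 91 86.

F2 9B B8 BE D0 A0 F2 A5 B8 A7 E4 B1 98 E6 9E AD F0 90 91 86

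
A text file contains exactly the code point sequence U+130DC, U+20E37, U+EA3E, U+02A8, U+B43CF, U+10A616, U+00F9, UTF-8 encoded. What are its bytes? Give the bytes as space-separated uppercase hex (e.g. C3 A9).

U+130DC: 4-byte form → F0 93 83 9C.
U+20E37: 4-byte form → F0 A0 B8 B7.
U+EA3E: 3-byte form → EE A8 BE.
U+02A8: 2-byte form → CA A8.
U+B43CF: 4-byte form → F2 B4 8F 8F.
U+10A616: 4-byte form → F4 8A 98 96.
U+00F9: 2-byte form → C3 B9.
Concatenated (23 bytes): F0 93 83 9C F0 A0 B8 B7 EE A8 BE CA A8 F2 B4 8F 8F F4 8A 98 96 C3 B9.

F0 93 83 9C F0 A0 B8 B7 EE A8 BE CA A8 F2 B4 8F 8F F4 8A 98 96 C3 B9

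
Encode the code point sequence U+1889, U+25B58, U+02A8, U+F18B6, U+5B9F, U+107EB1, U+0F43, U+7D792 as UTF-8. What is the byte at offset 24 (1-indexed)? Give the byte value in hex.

1-indexed offset 24 is 0-indexed offset 23.
U+1889 → 3-byte form E1 A2 89 at offsets 0–2.
U+25B58 → 4-byte form F0 A5 AD 98 at offsets 3–6.
U+02A8 → 2-byte form CA A8 at offsets 7–8.
U+F18B6 → 4-byte form F3 B1 A2 B6 at offsets 9–12.
U+5B9F → 3-byte form E5 AE 9F at offsets 13–15.
U+107EB1 → 4-byte form F4 87 BA B1 at offsets 16–19.
U+0F43 → 3-byte form E0 BD 83 at offsets 20–22.
U+7D792 → 4-byte form F1 BD 9E 92 at offsets 23–26.
Offset 23 falls in char 8's range; it's byte 1 of F1 BD 9E 92 = 0xF1.

0xF1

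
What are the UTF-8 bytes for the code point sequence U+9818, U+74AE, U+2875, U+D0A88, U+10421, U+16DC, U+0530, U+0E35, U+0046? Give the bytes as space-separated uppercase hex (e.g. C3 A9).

U+9818: 3-byte form → E9 A0 98.
U+74AE: 3-byte form → E7 92 AE.
U+2875: 3-byte form → E2 A1 B5.
U+D0A88: 4-byte form → F3 90 AA 88.
U+10421: 4-byte form → F0 90 90 A1.
U+16DC: 3-byte form → E1 9B 9C.
U+0530: 2-byte form → D4 B0.
U+0E35: 3-byte form → E0 B8 B5.
U+0046: 1-byte form → 46.
Concatenated (26 bytes): E9 A0 98 E7 92 AE E2 A1 B5 F3 90 AA 88 F0 90 90 A1 E1 9B 9C D4 B0 E0 B8 B5 46.

E9 A0 98 E7 92 AE E2 A1 B5 F3 90 AA 88 F0 90 90 A1 E1 9B 9C D4 B0 E0 B8 B5 46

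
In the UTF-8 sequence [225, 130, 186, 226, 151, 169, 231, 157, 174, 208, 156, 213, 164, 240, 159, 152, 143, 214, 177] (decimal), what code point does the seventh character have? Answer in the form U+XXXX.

U+05B1

Offset 0: leading byte 0xE1 = 11100001 → 3-byte char #1 = E1 82 BA.
Offset 3: leading byte 0xE2 = 11100010 → 3-byte char #2 = E2 97 A9.
Offset 6: leading byte 0xE7 = 11100111 → 3-byte char #3 = E7 9D AE.
Offset 9: leading byte 0xD0 = 11010000 → 2-byte char #4 = D0 9C.
Offset 11: leading byte 0xD5 = 11010101 → 2-byte char #5 = D5 A4.
Offset 13: leading byte 0xF0 = 11110000 → 4-byte char #6 = F0 9F 98 8F.
Offset 17: leading byte 0xD6 = 11010110 → 2-byte char #7 = D6 B1.
Leading byte 0xD6 = 11010110 matches 110xxxxx → 2-byte sequence.
Byte 1: 0xD6 = 11010110, payload 10110 (5 bits).
Byte 2: 0xB1 = 10110001 (10xxxxxx ✓), payload 110001.
Concatenate: 10110110001 = 0x5B1 (11 bits → U+05B1).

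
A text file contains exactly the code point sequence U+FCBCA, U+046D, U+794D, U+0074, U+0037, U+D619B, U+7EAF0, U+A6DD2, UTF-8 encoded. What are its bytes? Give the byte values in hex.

U+FCBCA: 4-byte form → F3 BC AF 8A.
U+046D: 2-byte form → D1 AD.
U+794D: 3-byte form → E7 A5 8D.
U+0074: 1-byte form → 74.
U+0037: 1-byte form → 37.
U+D619B: 4-byte form → F3 96 86 9B.
U+7EAF0: 4-byte form → F1 BE AB B0.
U+A6DD2: 4-byte form → F2 A6 B7 92.
Concatenated (23 bytes): F3 BC AF 8A D1 AD E7 A5 8D 74 37 F3 96 86 9B F1 BE AB B0 F2 A6 B7 92.

F3 BC AF 8A D1 AD E7 A5 8D 74 37 F3 96 86 9B F1 BE AB B0 F2 A6 B7 92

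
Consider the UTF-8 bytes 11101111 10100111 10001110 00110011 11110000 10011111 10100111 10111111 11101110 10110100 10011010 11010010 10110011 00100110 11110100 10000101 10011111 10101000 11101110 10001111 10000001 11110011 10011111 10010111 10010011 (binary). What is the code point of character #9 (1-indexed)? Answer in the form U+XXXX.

Offset 0: leading byte 0xEF = 11101111 → 3-byte char #1 = EF A7 8E.
Offset 3: leading byte 0x33 = 00110011 → 1-byte char #2 = 33.
Offset 4: leading byte 0xF0 = 11110000 → 4-byte char #3 = F0 9F A7 BF.
Offset 8: leading byte 0xEE = 11101110 → 3-byte char #4 = EE B4 9A.
Offset 11: leading byte 0xD2 = 11010010 → 2-byte char #5 = D2 B3.
Offset 13: leading byte 0x26 = 00100110 → 1-byte char #6 = 26.
Offset 14: leading byte 0xF4 = 11110100 → 4-byte char #7 = F4 85 9F A8.
Offset 18: leading byte 0xEE = 11101110 → 3-byte char #8 = EE 8F 81.
Offset 21: leading byte 0xF3 = 11110011 → 4-byte char #9 = F3 9F 97 93.
Leading byte 0xF3 = 11110011 matches 11110xxx → 4-byte sequence.
Byte 1: 0xF3 = 11110011, payload 011 (3 bits).
Byte 2: 0x9F = 10011111 (10xxxxxx ✓), payload 011111.
Byte 3: 0x97 = 10010111 (10xxxxxx ✓), payload 010111.
Byte 4: 0x93 = 10010011 (10xxxxxx ✓), payload 010011.
Concatenate: 011011111010111010011 = 0xDF5D3 (21 bits → U+DF5D3).

U+DF5D3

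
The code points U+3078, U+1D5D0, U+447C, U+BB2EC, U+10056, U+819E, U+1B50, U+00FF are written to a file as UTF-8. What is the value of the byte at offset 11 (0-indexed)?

U+3078 → 3-byte form E3 81 B8 at offsets 0–2.
U+1D5D0 → 4-byte form F0 9D 97 90 at offsets 3–6.
U+447C → 3-byte form E4 91 BC at offsets 7–9.
U+BB2EC → 4-byte form F2 BB 8B AC at offsets 10–13.
Offset 11 falls in char 4's range; it's byte 2 of F2 BB 8B AC = 0xBB.

0xBB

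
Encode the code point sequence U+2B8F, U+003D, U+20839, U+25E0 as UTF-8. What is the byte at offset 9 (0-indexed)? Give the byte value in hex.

0x97

U+2B8F → 3-byte form E2 AE 8F at offsets 0–2.
U+003D → 1-byte form 3D at offsets 3–3.
U+20839 → 4-byte form F0 A0 A0 B9 at offsets 4–7.
U+25E0 → 3-byte form E2 97 A0 at offsets 8–10.
Offset 9 falls in char 4's range; it's byte 2 of E2 97 A0 = 0x97.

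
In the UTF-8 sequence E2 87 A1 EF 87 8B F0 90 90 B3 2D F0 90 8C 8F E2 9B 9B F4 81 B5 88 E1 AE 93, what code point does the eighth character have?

Offset 0: leading byte 0xE2 = 11100010 → 3-byte char #1 = E2 87 A1.
Offset 3: leading byte 0xEF = 11101111 → 3-byte char #2 = EF 87 8B.
Offset 6: leading byte 0xF0 = 11110000 → 4-byte char #3 = F0 90 90 B3.
Offset 10: leading byte 0x2D = 00101101 → 1-byte char #4 = 2D.
Offset 11: leading byte 0xF0 = 11110000 → 4-byte char #5 = F0 90 8C 8F.
Offset 15: leading byte 0xE2 = 11100010 → 3-byte char #6 = E2 9B 9B.
Offset 18: leading byte 0xF4 = 11110100 → 4-byte char #7 = F4 81 B5 88.
Offset 22: leading byte 0xE1 = 11100001 → 3-byte char #8 = E1 AE 93.
Leading byte 0xE1 = 11100001 matches 1110xxxx → 3-byte sequence.
Byte 1: 0xE1 = 11100001, payload 0001 (4 bits).
Byte 2: 0xAE = 10101110 (10xxxxxx ✓), payload 101110.
Byte 3: 0x93 = 10010011 (10xxxxxx ✓), payload 010011.
Concatenate: 0001101110010011 = 0x1B93 (16 bits → U+1B93).

U+1B93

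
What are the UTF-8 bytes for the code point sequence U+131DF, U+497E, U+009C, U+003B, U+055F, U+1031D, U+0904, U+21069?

U+131DF: 4-byte form → F0 93 87 9F.
U+497E: 3-byte form → E4 A5 BE.
U+009C: 2-byte form → C2 9C.
U+003B: 1-byte form → 3B.
U+055F: 2-byte form → D5 9F.
U+1031D: 4-byte form → F0 90 8C 9D.
U+0904: 3-byte form → E0 A4 84.
U+21069: 4-byte form → F0 A1 81 A9.
Concatenated (23 bytes): F0 93 87 9F E4 A5 BE C2 9C 3B D5 9F F0 90 8C 9D E0 A4 84 F0 A1 81 A9.

F0 93 87 9F E4 A5 BE C2 9C 3B D5 9F F0 90 8C 9D E0 A4 84 F0 A1 81 A9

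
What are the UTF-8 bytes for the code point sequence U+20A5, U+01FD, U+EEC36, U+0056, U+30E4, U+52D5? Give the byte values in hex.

U+20A5: 3-byte form → E2 82 A5.
U+01FD: 2-byte form → C7 BD.
U+EEC36: 4-byte form → F3 AE B0 B6.
U+0056: 1-byte form → 56.
U+30E4: 3-byte form → E3 83 A4.
U+52D5: 3-byte form → E5 8B 95.
Concatenated (16 bytes): E2 82 A5 C7 BD F3 AE B0 B6 56 E3 83 A4 E5 8B 95.

E2 82 A5 C7 BD F3 AE B0 B6 56 E3 83 A4 E5 8B 95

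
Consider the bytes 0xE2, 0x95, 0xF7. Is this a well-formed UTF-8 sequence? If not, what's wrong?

Leading byte 0xE2 = 11100010 → 3-byte form.
Byte 3 is 0xF7 = 11110111, which is not 10xxxxxx — expected a continuation byte.

invalid (non-continuation byte where continuation expected)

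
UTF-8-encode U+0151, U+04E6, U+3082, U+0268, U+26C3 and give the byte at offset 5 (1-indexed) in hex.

1-indexed offset 5 is 0-indexed offset 4.
U+0151 → 2-byte form C5 91 at offsets 0–1.
U+04E6 → 2-byte form D3 A6 at offsets 2–3.
U+3082 → 3-byte form E3 82 82 at offsets 4–6.
Offset 4 falls in char 3's range; it's byte 1 of E3 82 82 = 0xE3.

0xE3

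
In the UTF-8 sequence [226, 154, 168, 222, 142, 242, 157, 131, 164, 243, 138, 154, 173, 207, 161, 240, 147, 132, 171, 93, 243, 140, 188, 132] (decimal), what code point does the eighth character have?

U+CCF04

Offset 0: leading byte 0xE2 = 11100010 → 3-byte char #1 = E2 9A A8.
Offset 3: leading byte 0xDE = 11011110 → 2-byte char #2 = DE 8E.
Offset 5: leading byte 0xF2 = 11110010 → 4-byte char #3 = F2 9D 83 A4.
Offset 9: leading byte 0xF3 = 11110011 → 4-byte char #4 = F3 8A 9A AD.
Offset 13: leading byte 0xCF = 11001111 → 2-byte char #5 = CF A1.
Offset 15: leading byte 0xF0 = 11110000 → 4-byte char #6 = F0 93 84 AB.
Offset 19: leading byte 0x5D = 01011101 → 1-byte char #7 = 5D.
Offset 20: leading byte 0xF3 = 11110011 → 4-byte char #8 = F3 8C BC 84.
Leading byte 0xF3 = 11110011 matches 11110xxx → 4-byte sequence.
Byte 1: 0xF3 = 11110011, payload 011 (3 bits).
Byte 2: 0x8C = 10001100 (10xxxxxx ✓), payload 001100.
Byte 3: 0xBC = 10111100 (10xxxxxx ✓), payload 111100.
Byte 4: 0x84 = 10000100 (10xxxxxx ✓), payload 000100.
Concatenate: 011001100111100000100 = 0xCCF04 (21 bits → U+CCF04).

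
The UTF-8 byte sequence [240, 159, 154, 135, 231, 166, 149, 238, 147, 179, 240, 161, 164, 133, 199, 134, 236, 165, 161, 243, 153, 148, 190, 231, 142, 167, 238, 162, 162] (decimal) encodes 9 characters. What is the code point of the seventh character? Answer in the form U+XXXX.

Offset 0: leading byte 0xF0 = 11110000 → 4-byte char #1 = F0 9F 9A 87.
Offset 4: leading byte 0xE7 = 11100111 → 3-byte char #2 = E7 A6 95.
Offset 7: leading byte 0xEE = 11101110 → 3-byte char #3 = EE 93 B3.
Offset 10: leading byte 0xF0 = 11110000 → 4-byte char #4 = F0 A1 A4 85.
Offset 14: leading byte 0xC7 = 11000111 → 2-byte char #5 = C7 86.
Offset 16: leading byte 0xEC = 11101100 → 3-byte char #6 = EC A5 A1.
Offset 19: leading byte 0xF3 = 11110011 → 4-byte char #7 = F3 99 94 BE.
Leading byte 0xF3 = 11110011 matches 11110xxx → 4-byte sequence.
Byte 1: 0xF3 = 11110011, payload 011 (3 bits).
Byte 2: 0x99 = 10011001 (10xxxxxx ✓), payload 011001.
Byte 3: 0x94 = 10010100 (10xxxxxx ✓), payload 010100.
Byte 4: 0xBE = 10111110 (10xxxxxx ✓), payload 111110.
Concatenate: 011011001010100111110 = 0xD953E (21 bits → U+D953E).

U+D953E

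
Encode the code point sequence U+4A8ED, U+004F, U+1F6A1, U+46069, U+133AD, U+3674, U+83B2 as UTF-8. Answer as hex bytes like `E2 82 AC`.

F1 8A A3 AD 4F F0 9F 9A A1 F1 86 81 A9 F0 93 8E AD E3 99 B4 E8 8E B2

U+4A8ED: 4-byte form → F1 8A A3 AD.
U+004F: 1-byte form → 4F.
U+1F6A1: 4-byte form → F0 9F 9A A1.
U+46069: 4-byte form → F1 86 81 A9.
U+133AD: 4-byte form → F0 93 8E AD.
U+3674: 3-byte form → E3 99 B4.
U+83B2: 3-byte form → E8 8E B2.
Concatenated (23 bytes): F1 8A A3 AD 4F F0 9F 9A A1 F1 86 81 A9 F0 93 8E AD E3 99 B4 E8 8E B2.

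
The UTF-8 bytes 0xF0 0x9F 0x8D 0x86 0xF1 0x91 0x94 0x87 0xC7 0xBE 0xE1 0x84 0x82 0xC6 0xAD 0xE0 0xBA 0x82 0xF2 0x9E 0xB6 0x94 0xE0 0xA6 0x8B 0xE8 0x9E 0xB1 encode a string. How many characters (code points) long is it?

Byte at offset 0: 0xF0 = 11110000 → 4-byte char (#1). Advance 4.
Byte at offset 4: 0xF1 = 11110001 → 4-byte char (#2). Advance 4.
Byte at offset 8: 0xC7 = 11000111 → 2-byte char (#3). Advance 2.
Byte at offset 10: 0xE1 = 11100001 → 3-byte char (#4). Advance 3.
Byte at offset 13: 0xC6 = 11000110 → 2-byte char (#5). Advance 2.
Byte at offset 15: 0xE0 = 11100000 → 3-byte char (#6). Advance 3.
Byte at offset 18: 0xF2 = 11110010 → 4-byte char (#7). Advance 4.
Byte at offset 22: 0xE0 = 11100000 → 3-byte char (#8). Advance 3.
Byte at offset 25: 0xE8 = 11101000 → 3-byte char (#9). Advance 3.
Reached end at offset 28 after 9 code points.

9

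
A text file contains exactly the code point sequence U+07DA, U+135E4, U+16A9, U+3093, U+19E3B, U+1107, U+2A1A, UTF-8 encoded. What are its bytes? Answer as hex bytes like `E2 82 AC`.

DF 9A F0 93 97 A4 E1 9A A9 E3 82 93 F0 99 B8 BB E1 84 87 E2 A8 9A

U+07DA: 2-byte form → DF 9A.
U+135E4: 4-byte form → F0 93 97 A4.
U+16A9: 3-byte form → E1 9A A9.
U+3093: 3-byte form → E3 82 93.
U+19E3B: 4-byte form → F0 99 B8 BB.
U+1107: 3-byte form → E1 84 87.
U+2A1A: 3-byte form → E2 A8 9A.
Concatenated (22 bytes): DF 9A F0 93 97 A4 E1 9A A9 E3 82 93 F0 99 B8 BB E1 84 87 E2 A8 9A.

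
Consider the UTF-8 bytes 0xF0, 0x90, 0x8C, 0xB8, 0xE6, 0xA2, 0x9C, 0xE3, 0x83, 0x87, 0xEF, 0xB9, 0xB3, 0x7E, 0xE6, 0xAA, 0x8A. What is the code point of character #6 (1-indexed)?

Offset 0: leading byte 0xF0 = 11110000 → 4-byte char #1 = F0 90 8C B8.
Offset 4: leading byte 0xE6 = 11100110 → 3-byte char #2 = E6 A2 9C.
Offset 7: leading byte 0xE3 = 11100011 → 3-byte char #3 = E3 83 87.
Offset 10: leading byte 0xEF = 11101111 → 3-byte char #4 = EF B9 B3.
Offset 13: leading byte 0x7E = 01111110 → 1-byte char #5 = 7E.
Offset 14: leading byte 0xE6 = 11100110 → 3-byte char #6 = E6 AA 8A.
Leading byte 0xE6 = 11100110 matches 1110xxxx → 3-byte sequence.
Byte 1: 0xE6 = 11100110, payload 0110 (4 bits).
Byte 2: 0xAA = 10101010 (10xxxxxx ✓), payload 101010.
Byte 3: 0x8A = 10001010 (10xxxxxx ✓), payload 001010.
Concatenate: 0110101010001010 = 0x6A8A (16 bits → U+6A8A).

U+6A8A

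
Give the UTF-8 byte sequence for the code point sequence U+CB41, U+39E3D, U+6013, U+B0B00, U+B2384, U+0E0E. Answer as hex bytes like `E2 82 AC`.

EC AD 81 F0 B9 B8 BD E6 80 93 F2 B0 AC 80 F2 B2 8E 84 E0 B8 8E

U+CB41: 3-byte form → EC AD 81.
U+39E3D: 4-byte form → F0 B9 B8 BD.
U+6013: 3-byte form → E6 80 93.
U+B0B00: 4-byte form → F2 B0 AC 80.
U+B2384: 4-byte form → F2 B2 8E 84.
U+0E0E: 3-byte form → E0 B8 8E.
Concatenated (21 bytes): EC AD 81 F0 B9 B8 BD E6 80 93 F2 B0 AC 80 F2 B2 8E 84 E0 B8 8E.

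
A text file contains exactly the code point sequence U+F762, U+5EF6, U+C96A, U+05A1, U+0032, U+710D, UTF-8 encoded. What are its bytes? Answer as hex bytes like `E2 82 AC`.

EF 9D A2 E5 BB B6 EC A5 AA D6 A1 32 E7 84 8D

U+F762: 3-byte form → EF 9D A2.
U+5EF6: 3-byte form → E5 BB B6.
U+C96A: 3-byte form → EC A5 AA.
U+05A1: 2-byte form → D6 A1.
U+0032: 1-byte form → 32.
U+710D: 3-byte form → E7 84 8D.
Concatenated (15 bytes): EF 9D A2 E5 BB B6 EC A5 AA D6 A1 32 E7 84 8D.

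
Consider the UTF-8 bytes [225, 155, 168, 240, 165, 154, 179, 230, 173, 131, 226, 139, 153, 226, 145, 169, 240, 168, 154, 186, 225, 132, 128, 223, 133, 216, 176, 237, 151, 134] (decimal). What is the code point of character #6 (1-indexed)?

Offset 0: leading byte 0xE1 = 11100001 → 3-byte char #1 = E1 9B A8.
Offset 3: leading byte 0xF0 = 11110000 → 4-byte char #2 = F0 A5 9A B3.
Offset 7: leading byte 0xE6 = 11100110 → 3-byte char #3 = E6 AD 83.
Offset 10: leading byte 0xE2 = 11100010 → 3-byte char #4 = E2 8B 99.
Offset 13: leading byte 0xE2 = 11100010 → 3-byte char #5 = E2 91 A9.
Offset 16: leading byte 0xF0 = 11110000 → 4-byte char #6 = F0 A8 9A BA.
Leading byte 0xF0 = 11110000 matches 11110xxx → 4-byte sequence.
Byte 1: 0xF0 = 11110000, payload 000 (3 bits).
Byte 2: 0xA8 = 10101000 (10xxxxxx ✓), payload 101000.
Byte 3: 0x9A = 10011010 (10xxxxxx ✓), payload 011010.
Byte 4: 0xBA = 10111010 (10xxxxxx ✓), payload 111010.
Concatenate: 000101000011010111010 = 0x286BA (21 bits → U+286BA).

U+286BA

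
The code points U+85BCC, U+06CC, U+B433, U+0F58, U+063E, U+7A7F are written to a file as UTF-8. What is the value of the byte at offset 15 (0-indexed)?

0xA9

U+85BCC → 4-byte form F2 85 AF 8C at offsets 0–3.
U+06CC → 2-byte form DB 8C at offsets 4–5.
U+B433 → 3-byte form EB 90 B3 at offsets 6–8.
U+0F58 → 3-byte form E0 BD 98 at offsets 9–11.
U+063E → 2-byte form D8 BE at offsets 12–13.
U+7A7F → 3-byte form E7 A9 BF at offsets 14–16.
Offset 15 falls in char 6's range; it's byte 2 of E7 A9 BF = 0xA9.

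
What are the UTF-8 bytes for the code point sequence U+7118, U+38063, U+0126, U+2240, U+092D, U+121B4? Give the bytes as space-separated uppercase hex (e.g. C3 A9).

E7 84 98 F0 B8 81 A3 C4 A6 E2 89 80 E0 A4 AD F0 92 86 B4

U+7118: 3-byte form → E7 84 98.
U+38063: 4-byte form → F0 B8 81 A3.
U+0126: 2-byte form → C4 A6.
U+2240: 3-byte form → E2 89 80.
U+092D: 3-byte form → E0 A4 AD.
U+121B4: 4-byte form → F0 92 86 B4.
Concatenated (19 bytes): E7 84 98 F0 B8 81 A3 C4 A6 E2 89 80 E0 A4 AD F0 92 86 B4.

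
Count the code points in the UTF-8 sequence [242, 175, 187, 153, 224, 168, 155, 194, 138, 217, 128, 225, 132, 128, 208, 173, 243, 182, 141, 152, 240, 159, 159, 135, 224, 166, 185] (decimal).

9

Byte at offset 0: 0xF2 = 11110010 → 4-byte char (#1). Advance 4.
Byte at offset 4: 0xE0 = 11100000 → 3-byte char (#2). Advance 3.
Byte at offset 7: 0xC2 = 11000010 → 2-byte char (#3). Advance 2.
Byte at offset 9: 0xD9 = 11011001 → 2-byte char (#4). Advance 2.
Byte at offset 11: 0xE1 = 11100001 → 3-byte char (#5). Advance 3.
Byte at offset 14: 0xD0 = 11010000 → 2-byte char (#6). Advance 2.
Byte at offset 16: 0xF3 = 11110011 → 4-byte char (#7). Advance 4.
Byte at offset 20: 0xF0 = 11110000 → 4-byte char (#8). Advance 4.
Byte at offset 24: 0xE0 = 11100000 → 3-byte char (#9). Advance 3.
Reached end at offset 27 after 9 code points.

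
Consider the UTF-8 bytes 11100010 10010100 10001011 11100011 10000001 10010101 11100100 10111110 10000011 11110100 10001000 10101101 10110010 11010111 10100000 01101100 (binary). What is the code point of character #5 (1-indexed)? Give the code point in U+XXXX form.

Offset 0: leading byte 0xE2 = 11100010 → 3-byte char #1 = E2 94 8B.
Offset 3: leading byte 0xE3 = 11100011 → 3-byte char #2 = E3 81 95.
Offset 6: leading byte 0xE4 = 11100100 → 3-byte char #3 = E4 BE 83.
Offset 9: leading byte 0xF4 = 11110100 → 4-byte char #4 = F4 88 AD B2.
Offset 13: leading byte 0xD7 = 11010111 → 2-byte char #5 = D7 A0.
Leading byte 0xD7 = 11010111 matches 110xxxxx → 2-byte sequence.
Byte 1: 0xD7 = 11010111, payload 10111 (5 bits).
Byte 2: 0xA0 = 10100000 (10xxxxxx ✓), payload 100000.
Concatenate: 10111100000 = 0x5E0 (11 bits → U+05E0).

U+05E0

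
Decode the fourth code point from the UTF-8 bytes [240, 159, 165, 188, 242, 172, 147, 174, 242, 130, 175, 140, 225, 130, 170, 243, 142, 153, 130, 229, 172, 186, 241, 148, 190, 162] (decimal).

Offset 0: leading byte 0xF0 = 11110000 → 4-byte char #1 = F0 9F A5 BC.
Offset 4: leading byte 0xF2 = 11110010 → 4-byte char #2 = F2 AC 93 AE.
Offset 8: leading byte 0xF2 = 11110010 → 4-byte char #3 = F2 82 AF 8C.
Offset 12: leading byte 0xE1 = 11100001 → 3-byte char #4 = E1 82 AA.
Leading byte 0xE1 = 11100001 matches 1110xxxx → 3-byte sequence.
Byte 1: 0xE1 = 11100001, payload 0001 (4 bits).
Byte 2: 0x82 = 10000010 (10xxxxxx ✓), payload 000010.
Byte 3: 0xAA = 10101010 (10xxxxxx ✓), payload 101010.
Concatenate: 0001000010101010 = 0x10AA (16 bits → U+10AA).

U+10AA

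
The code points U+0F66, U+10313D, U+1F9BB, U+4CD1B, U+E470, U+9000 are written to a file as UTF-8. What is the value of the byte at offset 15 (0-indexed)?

U+0F66 → 3-byte form E0 BD A6 at offsets 0–2.
U+10313D → 4-byte form F4 83 84 BD at offsets 3–6.
U+1F9BB → 4-byte form F0 9F A6 BB at offsets 7–10.
U+4CD1B → 4-byte form F1 8C B4 9B at offsets 11–14.
U+E470 → 3-byte form EE 91 B0 at offsets 15–17.
Offset 15 falls in char 5's range; it's byte 1 of EE 91 B0 = 0xEE.

0xEE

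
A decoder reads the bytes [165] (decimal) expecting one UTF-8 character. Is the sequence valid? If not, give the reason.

Byte 0xA5 = 10100101 has the form 10xxxxxx — a continuation byte — but there is no preceding leading byte.

invalid (continuation byte with no leading byte)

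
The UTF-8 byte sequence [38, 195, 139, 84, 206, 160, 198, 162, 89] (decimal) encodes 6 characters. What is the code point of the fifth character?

U+01A2

Offset 0: leading byte 0x26 = 00100110 → 1-byte char #1 = 26.
Offset 1: leading byte 0xC3 = 11000011 → 2-byte char #2 = C3 8B.
Offset 3: leading byte 0x54 = 01010100 → 1-byte char #3 = 54.
Offset 4: leading byte 0xCE = 11001110 → 2-byte char #4 = CE A0.
Offset 6: leading byte 0xC6 = 11000110 → 2-byte char #5 = C6 A2.
Leading byte 0xC6 = 11000110 matches 110xxxxx → 2-byte sequence.
Byte 1: 0xC6 = 11000110, payload 00110 (5 bits).
Byte 2: 0xA2 = 10100010 (10xxxxxx ✓), payload 100010.
Concatenate: 00110100010 = 0x1A2 (11 bits → U+01A2).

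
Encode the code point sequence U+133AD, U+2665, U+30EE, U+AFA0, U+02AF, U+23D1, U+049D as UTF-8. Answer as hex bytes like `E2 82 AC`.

F0 93 8E AD E2 99 A5 E3 83 AE EA BE A0 CA AF E2 8F 91 D2 9D

U+133AD: 4-byte form → F0 93 8E AD.
U+2665: 3-byte form → E2 99 A5.
U+30EE: 3-byte form → E3 83 AE.
U+AFA0: 3-byte form → EA BE A0.
U+02AF: 2-byte form → CA AF.
U+23D1: 3-byte form → E2 8F 91.
U+049D: 2-byte form → D2 9D.
Concatenated (20 bytes): F0 93 8E AD E2 99 A5 E3 83 AE EA BE A0 CA AF E2 8F 91 D2 9D.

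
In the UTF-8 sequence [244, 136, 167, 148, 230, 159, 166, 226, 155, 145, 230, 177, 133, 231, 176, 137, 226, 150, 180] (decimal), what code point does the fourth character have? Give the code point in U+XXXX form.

Offset 0: leading byte 0xF4 = 11110100 → 4-byte char #1 = F4 88 A7 94.
Offset 4: leading byte 0xE6 = 11100110 → 3-byte char #2 = E6 9F A6.
Offset 7: leading byte 0xE2 = 11100010 → 3-byte char #3 = E2 9B 91.
Offset 10: leading byte 0xE6 = 11100110 → 3-byte char #4 = E6 B1 85.
Leading byte 0xE6 = 11100110 matches 1110xxxx → 3-byte sequence.
Byte 1: 0xE6 = 11100110, payload 0110 (4 bits).
Byte 2: 0xB1 = 10110001 (10xxxxxx ✓), payload 110001.
Byte 3: 0x85 = 10000101 (10xxxxxx ✓), payload 000101.
Concatenate: 0110110001000101 = 0x6C45 (16 bits → U+6C45).

U+6C45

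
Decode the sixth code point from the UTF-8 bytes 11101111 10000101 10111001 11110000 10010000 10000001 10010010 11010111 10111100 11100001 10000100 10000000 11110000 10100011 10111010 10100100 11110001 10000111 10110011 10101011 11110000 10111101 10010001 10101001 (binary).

Offset 0: leading byte 0xEF = 11101111 → 3-byte char #1 = EF 85 B9.
Offset 3: leading byte 0xF0 = 11110000 → 4-byte char #2 = F0 90 81 92.
Offset 7: leading byte 0xD7 = 11010111 → 2-byte char #3 = D7 BC.
Offset 9: leading byte 0xE1 = 11100001 → 3-byte char #4 = E1 84 80.
Offset 12: leading byte 0xF0 = 11110000 → 4-byte char #5 = F0 A3 BA A4.
Offset 16: leading byte 0xF1 = 11110001 → 4-byte char #6 = F1 87 B3 AB.
Leading byte 0xF1 = 11110001 matches 11110xxx → 4-byte sequence.
Byte 1: 0xF1 = 11110001, payload 001 (3 bits).
Byte 2: 0x87 = 10000111 (10xxxxxx ✓), payload 000111.
Byte 3: 0xB3 = 10110011 (10xxxxxx ✓), payload 110011.
Byte 4: 0xAB = 10101011 (10xxxxxx ✓), payload 101011.
Concatenate: 001000111110011101011 = 0x47CEB (21 bits → U+47CEB).

U+47CEB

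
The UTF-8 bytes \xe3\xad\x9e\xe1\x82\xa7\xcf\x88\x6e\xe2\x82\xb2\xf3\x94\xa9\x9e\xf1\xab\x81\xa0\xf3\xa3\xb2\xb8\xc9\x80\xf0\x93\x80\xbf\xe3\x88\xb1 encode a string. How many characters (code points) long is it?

11

Byte at offset 0: 0xE3 = 11100011 → 3-byte char (#1). Advance 3.
Byte at offset 3: 0xE1 = 11100001 → 3-byte char (#2). Advance 3.
Byte at offset 6: 0xCF = 11001111 → 2-byte char (#3). Advance 2.
Byte at offset 8: 0x6E = 01101110 → 1-byte char (#4). Advance 1.
Byte at offset 9: 0xE2 = 11100010 → 3-byte char (#5). Advance 3.
Byte at offset 12: 0xF3 = 11110011 → 4-byte char (#6). Advance 4.
Byte at offset 16: 0xF1 = 11110001 → 4-byte char (#7). Advance 4.
Byte at offset 20: 0xF3 = 11110011 → 4-byte char (#8). Advance 4.
Byte at offset 24: 0xC9 = 11001001 → 2-byte char (#9). Advance 2.
Byte at offset 26: 0xF0 = 11110000 → 4-byte char (#10). Advance 4.
Byte at offset 30: 0xE3 = 11100011 → 3-byte char (#11). Advance 3.
Reached end at offset 33 after 11 code points.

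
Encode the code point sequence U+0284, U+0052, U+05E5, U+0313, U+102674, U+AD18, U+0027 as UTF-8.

CA 84 52 D7 A5 CC 93 F4 82 99 B4 EA B4 98 27

U+0284: 2-byte form → CA 84.
U+0052: 1-byte form → 52.
U+05E5: 2-byte form → D7 A5.
U+0313: 2-byte form → CC 93.
U+102674: 4-byte form → F4 82 99 B4.
U+AD18: 3-byte form → EA B4 98.
U+0027: 1-byte form → 27.
Concatenated (15 bytes): CA 84 52 D7 A5 CC 93 F4 82 99 B4 EA B4 98 27.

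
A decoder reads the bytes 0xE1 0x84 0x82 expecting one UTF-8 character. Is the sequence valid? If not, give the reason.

valid

Leading byte 0xE1 = 11100001 → 3-byte form.
Continuation bytes 0x84=10000100, 0x82=10000010 all match 10xxxxxx.
Decoded value 0x1102 is ≥ 0x800 (shortest form) and not a surrogate.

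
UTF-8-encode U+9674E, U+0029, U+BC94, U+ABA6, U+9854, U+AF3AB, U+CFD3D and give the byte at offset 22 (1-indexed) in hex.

0xBD

1-indexed offset 22 is 0-indexed offset 21.
U+9674E → 4-byte form F2 96 9D 8E at offsets 0–3.
U+0029 → 1-byte form 29 at offsets 4–4.
U+BC94 → 3-byte form EB B2 94 at offsets 5–7.
U+ABA6 → 3-byte form EA AE A6 at offsets 8–10.
U+9854 → 3-byte form E9 A1 94 at offsets 11–13.
U+AF3AB → 4-byte form F2 AF 8E AB at offsets 14–17.
U+CFD3D → 4-byte form F3 8F B4 BD at offsets 18–21.
Offset 21 falls in char 7's range; it's byte 4 of F3 8F B4 BD = 0xBD.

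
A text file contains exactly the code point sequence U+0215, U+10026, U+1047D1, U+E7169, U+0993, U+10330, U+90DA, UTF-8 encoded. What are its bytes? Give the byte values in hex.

U+0215: 2-byte form → C8 95.
U+10026: 4-byte form → F0 90 80 A6.
U+1047D1: 4-byte form → F4 84 9F 91.
U+E7169: 4-byte form → F3 A7 85 A9.
U+0993: 3-byte form → E0 A6 93.
U+10330: 4-byte form → F0 90 8C B0.
U+90DA: 3-byte form → E9 83 9A.
Concatenated (24 bytes): C8 95 F0 90 80 A6 F4 84 9F 91 F3 A7 85 A9 E0 A6 93 F0 90 8C B0 E9 83 9A.

C8 95 F0 90 80 A6 F4 84 9F 91 F3 A7 85 A9 E0 A6 93 F0 90 8C B0 E9 83 9A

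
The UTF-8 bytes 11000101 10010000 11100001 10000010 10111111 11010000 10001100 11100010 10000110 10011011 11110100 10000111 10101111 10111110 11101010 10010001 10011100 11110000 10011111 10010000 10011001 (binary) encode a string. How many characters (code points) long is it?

Byte at offset 0: 0xC5 = 11000101 → 2-byte char (#1). Advance 2.
Byte at offset 2: 0xE1 = 11100001 → 3-byte char (#2). Advance 3.
Byte at offset 5: 0xD0 = 11010000 → 2-byte char (#3). Advance 2.
Byte at offset 7: 0xE2 = 11100010 → 3-byte char (#4). Advance 3.
Byte at offset 10: 0xF4 = 11110100 → 4-byte char (#5). Advance 4.
Byte at offset 14: 0xEA = 11101010 → 3-byte char (#6). Advance 3.
Byte at offset 17: 0xF0 = 11110000 → 4-byte char (#7). Advance 4.
Reached end at offset 21 after 7 code points.

7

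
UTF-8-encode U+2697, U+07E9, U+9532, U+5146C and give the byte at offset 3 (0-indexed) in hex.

0xDF

U+2697 → 3-byte form E2 9A 97 at offsets 0–2.
U+07E9 → 2-byte form DF A9 at offsets 3–4.
Offset 3 falls in char 2's range; it's byte 1 of DF A9 = 0xDF.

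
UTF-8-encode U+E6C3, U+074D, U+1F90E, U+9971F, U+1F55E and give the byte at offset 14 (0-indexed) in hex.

0x9F

U+E6C3 → 3-byte form EE 9B 83 at offsets 0–2.
U+074D → 2-byte form DD 8D at offsets 3–4.
U+1F90E → 4-byte form F0 9F A4 8E at offsets 5–8.
U+9971F → 4-byte form F2 99 9C 9F at offsets 9–12.
U+1F55E → 4-byte form F0 9F 95 9E at offsets 13–16.
Offset 14 falls in char 5's range; it's byte 2 of F0 9F 95 9E = 0x9F.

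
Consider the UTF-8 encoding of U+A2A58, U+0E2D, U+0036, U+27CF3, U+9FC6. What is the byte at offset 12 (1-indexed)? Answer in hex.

0xB3

1-indexed offset 12 is 0-indexed offset 11.
U+A2A58 → 4-byte form F2 A2 A9 98 at offsets 0–3.
U+0E2D → 3-byte form E0 B8 AD at offsets 4–6.
U+0036 → 1-byte form 36 at offsets 7–7.
U+27CF3 → 4-byte form F0 A7 B3 B3 at offsets 8–11.
Offset 11 falls in char 4's range; it's byte 4 of F0 A7 B3 B3 = 0xB3.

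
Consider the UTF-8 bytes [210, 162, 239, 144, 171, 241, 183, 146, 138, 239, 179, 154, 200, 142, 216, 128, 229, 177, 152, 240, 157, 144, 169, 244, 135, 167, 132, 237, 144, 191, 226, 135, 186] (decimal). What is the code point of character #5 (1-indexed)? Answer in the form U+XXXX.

Offset 0: leading byte 0xD2 = 11010010 → 2-byte char #1 = D2 A2.
Offset 2: leading byte 0xEF = 11101111 → 3-byte char #2 = EF 90 AB.
Offset 5: leading byte 0xF1 = 11110001 → 4-byte char #3 = F1 B7 92 8A.
Offset 9: leading byte 0xEF = 11101111 → 3-byte char #4 = EF B3 9A.
Offset 12: leading byte 0xC8 = 11001000 → 2-byte char #5 = C8 8E.
Leading byte 0xC8 = 11001000 matches 110xxxxx → 2-byte sequence.
Byte 1: 0xC8 = 11001000, payload 01000 (5 bits).
Byte 2: 0x8E = 10001110 (10xxxxxx ✓), payload 001110.
Concatenate: 01000001110 = 0x20E (11 bits → U+020E).

U+020E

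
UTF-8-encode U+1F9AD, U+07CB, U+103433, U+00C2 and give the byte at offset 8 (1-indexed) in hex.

0x83

1-indexed offset 8 is 0-indexed offset 7.
U+1F9AD → 4-byte form F0 9F A6 AD at offsets 0–3.
U+07CB → 2-byte form DF 8B at offsets 4–5.
U+103433 → 4-byte form F4 83 90 B3 at offsets 6–9.
Offset 7 falls in char 3's range; it's byte 2 of F4 83 90 B3 = 0x83.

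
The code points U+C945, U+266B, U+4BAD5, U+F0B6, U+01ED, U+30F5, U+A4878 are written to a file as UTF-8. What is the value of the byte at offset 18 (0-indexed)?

0xF2

U+C945 → 3-byte form EC A5 85 at offsets 0–2.
U+266B → 3-byte form E2 99 AB at offsets 3–5.
U+4BAD5 → 4-byte form F1 8B AB 95 at offsets 6–9.
U+F0B6 → 3-byte form EF 82 B6 at offsets 10–12.
U+01ED → 2-byte form C7 AD at offsets 13–14.
U+30F5 → 3-byte form E3 83 B5 at offsets 15–17.
U+A4878 → 4-byte form F2 A4 A1 B8 at offsets 18–21.
Offset 18 falls in char 7's range; it's byte 1 of F2 A4 A1 B8 = 0xF2.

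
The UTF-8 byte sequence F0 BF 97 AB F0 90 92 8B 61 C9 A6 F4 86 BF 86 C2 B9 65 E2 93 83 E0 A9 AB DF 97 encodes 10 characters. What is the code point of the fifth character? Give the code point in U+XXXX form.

Offset 0: leading byte 0xF0 = 11110000 → 4-byte char #1 = F0 BF 97 AB.
Offset 4: leading byte 0xF0 = 11110000 → 4-byte char #2 = F0 90 92 8B.
Offset 8: leading byte 0x61 = 01100001 → 1-byte char #3 = 61.
Offset 9: leading byte 0xC9 = 11001001 → 2-byte char #4 = C9 A6.
Offset 11: leading byte 0xF4 = 11110100 → 4-byte char #5 = F4 86 BF 86.
Leading byte 0xF4 = 11110100 matches 11110xxx → 4-byte sequence.
Byte 1: 0xF4 = 11110100, payload 100 (3 bits).
Byte 2: 0x86 = 10000110 (10xxxxxx ✓), payload 000110.
Byte 3: 0xBF = 10111111 (10xxxxxx ✓), payload 111111.
Byte 4: 0x86 = 10000110 (10xxxxxx ✓), payload 000110.
Concatenate: 100000110111111000110 = 0x106FC6 (21 bits → U+106FC6).

U+106FC6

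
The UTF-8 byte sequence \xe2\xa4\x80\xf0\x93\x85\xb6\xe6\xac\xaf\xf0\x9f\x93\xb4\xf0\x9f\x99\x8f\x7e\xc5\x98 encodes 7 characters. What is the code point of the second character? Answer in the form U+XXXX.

U+13176

Offset 0: leading byte 0xE2 = 11100010 → 3-byte char #1 = E2 A4 80.
Offset 3: leading byte 0xF0 = 11110000 → 4-byte char #2 = F0 93 85 B6.
Leading byte 0xF0 = 11110000 matches 11110xxx → 4-byte sequence.
Byte 1: 0xF0 = 11110000, payload 000 (3 bits).
Byte 2: 0x93 = 10010011 (10xxxxxx ✓), payload 010011.
Byte 3: 0x85 = 10000101 (10xxxxxx ✓), payload 000101.
Byte 4: 0xB6 = 10110110 (10xxxxxx ✓), payload 110110.
Concatenate: 000010011000101110110 = 0x13176 (21 bits → U+13176).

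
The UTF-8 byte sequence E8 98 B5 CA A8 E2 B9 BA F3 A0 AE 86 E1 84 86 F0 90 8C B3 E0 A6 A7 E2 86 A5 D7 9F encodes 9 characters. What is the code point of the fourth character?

U+E0B86

Offset 0: leading byte 0xE8 = 11101000 → 3-byte char #1 = E8 98 B5.
Offset 3: leading byte 0xCA = 11001010 → 2-byte char #2 = CA A8.
Offset 5: leading byte 0xE2 = 11100010 → 3-byte char #3 = E2 B9 BA.
Offset 8: leading byte 0xF3 = 11110011 → 4-byte char #4 = F3 A0 AE 86.
Leading byte 0xF3 = 11110011 matches 11110xxx → 4-byte sequence.
Byte 1: 0xF3 = 11110011, payload 011 (3 bits).
Byte 2: 0xA0 = 10100000 (10xxxxxx ✓), payload 100000.
Byte 3: 0xAE = 10101110 (10xxxxxx ✓), payload 101110.
Byte 4: 0x86 = 10000110 (10xxxxxx ✓), payload 000110.
Concatenate: 011100000101110000110 = 0xE0B86 (21 bits → U+E0B86).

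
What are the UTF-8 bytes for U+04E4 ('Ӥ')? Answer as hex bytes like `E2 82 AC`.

D3 A4

U+04E4 = 0x4E4 = 1252 decimal. In range U+0080–U+07FF → 2-byte form: 110xxxxx 10xxxxxx.
Binary (11 bits): 10011100100.
Split 5+6: 10011 | 100100.
Byte 1: 11010011 = 0xD3.
Byte 2: 10100100 = 0xA4.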